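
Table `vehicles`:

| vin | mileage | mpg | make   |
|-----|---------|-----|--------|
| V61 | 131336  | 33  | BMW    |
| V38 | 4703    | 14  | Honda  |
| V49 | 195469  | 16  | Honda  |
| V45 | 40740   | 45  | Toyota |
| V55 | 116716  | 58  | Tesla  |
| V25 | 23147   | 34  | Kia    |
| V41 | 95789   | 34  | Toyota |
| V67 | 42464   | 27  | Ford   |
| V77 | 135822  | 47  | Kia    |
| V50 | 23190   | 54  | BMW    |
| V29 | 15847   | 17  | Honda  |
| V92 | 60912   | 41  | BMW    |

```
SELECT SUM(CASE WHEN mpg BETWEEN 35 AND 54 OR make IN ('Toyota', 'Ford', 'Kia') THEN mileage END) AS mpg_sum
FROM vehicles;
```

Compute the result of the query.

422064

vin=V61: ✗
vin=V38: ✗
vin=V49: ✗
vin=V45: ✓ → 40740
vin=V55: ✗
vin=V25: ✓ → 23147
vin=V41: ✓ → 95789
vin=V67: ✓ → 42464
vin=V77: ✓ → 135822
vin=V50: ✓ → 23190
vin=V29: ✗
vin=V92: ✓ → 60912
mpg_sum = 40740 + 23147 + 95789 + 42464 + 135822 + 23190 + 60912 = 422064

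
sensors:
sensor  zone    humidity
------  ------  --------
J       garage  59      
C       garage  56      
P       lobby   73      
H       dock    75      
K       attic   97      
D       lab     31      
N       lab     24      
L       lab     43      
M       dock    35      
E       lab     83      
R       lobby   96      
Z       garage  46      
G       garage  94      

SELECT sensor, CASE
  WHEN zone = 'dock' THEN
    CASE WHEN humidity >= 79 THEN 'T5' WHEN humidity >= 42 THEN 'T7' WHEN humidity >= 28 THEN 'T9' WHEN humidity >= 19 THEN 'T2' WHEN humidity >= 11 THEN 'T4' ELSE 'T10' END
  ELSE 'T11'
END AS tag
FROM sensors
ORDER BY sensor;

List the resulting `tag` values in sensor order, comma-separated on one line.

T11, T11, T11, T11, T7, T11, T11, T11, T9, T11, T11, T11, T11

sensor=C: zone='garage' → outer ELSE → T11
sensor=D: zone='lab' → outer ELSE → T11
sensor=E: zone='lab' → outer ELSE → T11
sensor=G: zone='garage' → outer ELSE → T11
sensor=H: zone='dock' → inner[humidity >= 42] → T7
sensor=J: zone='garage' → outer ELSE → T11
sensor=K: zone='attic' → outer ELSE → T11
sensor=L: zone='lab' → outer ELSE → T11
sensor=M: zone='dock' → inner[humidity >= 28] → T9
sensor=N: zone='lab' → outer ELSE → T11
sensor=P: zone='lobby' → outer ELSE → T11
sensor=R: zone='lobby' → outer ELSE → T11
sensor=Z: zone='garage' → outer ELSE → T11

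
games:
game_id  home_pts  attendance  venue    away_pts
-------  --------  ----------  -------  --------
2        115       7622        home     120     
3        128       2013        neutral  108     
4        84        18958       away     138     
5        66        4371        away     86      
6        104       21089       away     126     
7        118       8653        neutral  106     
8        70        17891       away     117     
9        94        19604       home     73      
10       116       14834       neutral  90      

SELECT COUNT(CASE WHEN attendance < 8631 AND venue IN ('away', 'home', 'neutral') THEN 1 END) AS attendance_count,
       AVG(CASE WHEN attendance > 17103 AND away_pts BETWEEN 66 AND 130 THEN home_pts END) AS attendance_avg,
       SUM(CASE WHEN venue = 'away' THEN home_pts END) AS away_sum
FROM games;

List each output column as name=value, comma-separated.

attendance_count=3, attendance_avg=89.3333333333, away_sum=324

[attendance_count: attendance < 8631 AND venue IN ('away', 'home', 'neutral')]
game_id=2: ✓ → 1
game_id=3: ✓ → 1
game_id=4: ✗
game_id=5: ✓ → 1
game_id=6: ✗
game_id=7: ✗
game_id=8: ✗
game_id=9: ✗
game_id=10: ✗
attendance_count = COUNT(1, 1, 1) = 3
—
[attendance_avg: attendance > 17103 AND away_pts BETWEEN 66 AND 130]
game_id=2: ✗
game_id=3: ✗
game_id=4: ✗
game_id=5: ✗
game_id=6: ✓ → 104
game_id=7: ✗
game_id=8: ✓ → 70
game_id=9: ✓ → 94
game_id=10: ✗
attendance_avg = (104 + 70 + 94) / 3 = 89.3333333333
—
[away_sum: venue = 'away']
game_id=2: ✗
game_id=3: ✗
game_id=4: ✓ → 84
game_id=5: ✓ → 66
game_id=6: ✓ → 104
game_id=7: ✗
game_id=8: ✓ → 70
game_id=9: ✗
game_id=10: ✗
away_sum = 84 + 66 + 104 + 70 = 324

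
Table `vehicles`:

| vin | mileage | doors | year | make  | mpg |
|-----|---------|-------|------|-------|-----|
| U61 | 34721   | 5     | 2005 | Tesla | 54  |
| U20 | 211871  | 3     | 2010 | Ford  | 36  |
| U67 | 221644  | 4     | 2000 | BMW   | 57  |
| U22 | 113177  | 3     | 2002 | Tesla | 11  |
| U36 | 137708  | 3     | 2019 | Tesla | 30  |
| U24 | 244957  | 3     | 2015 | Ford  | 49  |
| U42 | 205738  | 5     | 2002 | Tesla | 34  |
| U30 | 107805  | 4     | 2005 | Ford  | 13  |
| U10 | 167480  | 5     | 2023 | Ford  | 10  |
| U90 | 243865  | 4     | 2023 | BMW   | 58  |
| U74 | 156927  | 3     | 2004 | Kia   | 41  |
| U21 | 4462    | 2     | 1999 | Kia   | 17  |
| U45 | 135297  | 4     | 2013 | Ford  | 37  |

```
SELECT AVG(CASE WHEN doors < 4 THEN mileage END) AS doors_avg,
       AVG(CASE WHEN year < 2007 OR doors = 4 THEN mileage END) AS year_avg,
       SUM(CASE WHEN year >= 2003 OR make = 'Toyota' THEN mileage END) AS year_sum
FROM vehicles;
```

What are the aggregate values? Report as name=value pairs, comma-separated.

doors_avg=144850.3333333333, year_avg=135959.5555555556, year_sum=1440631

[doors_avg: doors < 4]
vin=U61: ✗
vin=U20: ✓ → 211871
vin=U67: ✗
vin=U22: ✓ → 113177
vin=U36: ✓ → 137708
vin=U24: ✓ → 244957
vin=U42: ✗
vin=U30: ✗
vin=U10: ✗
vin=U90: ✗
vin=U74: ✓ → 156927
vin=U21: ✓ → 4462
vin=U45: ✗
doors_avg = (211871 + 113177 + 137708 + 244957 + 156927 + 4462) / 6 = 144850.3333333333
—
[year_avg: year < 2007 OR doors = 4]
vin=U61: ✓ → 34721
vin=U20: ✗
vin=U67: ✓ → 221644
vin=U22: ✓ → 113177
vin=U36: ✗
vin=U24: ✗
vin=U42: ✓ → 205738
vin=U30: ✓ → 107805
vin=U10: ✗
vin=U90: ✓ → 243865
vin=U74: ✓ → 156927
vin=U21: ✓ → 4462
vin=U45: ✓ → 135297
year_avg = (34721 + 221644 + 113177 + 205738 + 107805 + 243865 + 156927 + 4462 + 135297) / 9 = 135959.5555555556
—
[year_sum: year >= 2003 OR make = 'Toyota']
vin=U61: ✓ → 34721
vin=U20: ✓ → 211871
vin=U67: ✗
vin=U22: ✗
vin=U36: ✓ → 137708
vin=U24: ✓ → 244957
vin=U42: ✗
vin=U30: ✓ → 107805
vin=U10: ✓ → 167480
vin=U90: ✓ → 243865
vin=U74: ✓ → 156927
vin=U21: ✗
vin=U45: ✓ → 135297
year_sum = 34721 + 211871 + 137708 + 244957 + 107805 + 167480 + 243865 + 156927 + 135297 = 1440631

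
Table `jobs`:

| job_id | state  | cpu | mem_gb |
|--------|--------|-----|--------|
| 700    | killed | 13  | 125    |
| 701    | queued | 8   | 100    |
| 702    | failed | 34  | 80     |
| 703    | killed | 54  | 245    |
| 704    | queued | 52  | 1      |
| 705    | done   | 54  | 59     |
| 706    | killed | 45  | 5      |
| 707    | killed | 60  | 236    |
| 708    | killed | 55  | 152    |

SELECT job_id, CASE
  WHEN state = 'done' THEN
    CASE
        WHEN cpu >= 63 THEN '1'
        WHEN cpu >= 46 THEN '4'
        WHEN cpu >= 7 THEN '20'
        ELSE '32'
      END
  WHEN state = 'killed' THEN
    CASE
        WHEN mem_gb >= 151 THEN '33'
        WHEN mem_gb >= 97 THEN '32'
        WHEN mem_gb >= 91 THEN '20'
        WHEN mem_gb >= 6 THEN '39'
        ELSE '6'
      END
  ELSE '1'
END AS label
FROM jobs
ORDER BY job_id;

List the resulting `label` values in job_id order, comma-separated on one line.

job_id=700: state='killed' → inner[mem_gb >= 97] → 32
job_id=701: state='queued' → outer ELSE → 1
job_id=702: state='failed' → outer ELSE → 1
job_id=703: state='killed' → inner[mem_gb >= 151] → 33
job_id=704: state='queued' → outer ELSE → 1
job_id=705: state='done' → inner[cpu >= 46] → 4
job_id=706: state='killed' → inner[ELSE] → 6
job_id=707: state='killed' → inner[mem_gb >= 151] → 33
job_id=708: state='killed' → inner[mem_gb >= 151] → 33

32, 1, 1, 33, 1, 4, 6, 33, 33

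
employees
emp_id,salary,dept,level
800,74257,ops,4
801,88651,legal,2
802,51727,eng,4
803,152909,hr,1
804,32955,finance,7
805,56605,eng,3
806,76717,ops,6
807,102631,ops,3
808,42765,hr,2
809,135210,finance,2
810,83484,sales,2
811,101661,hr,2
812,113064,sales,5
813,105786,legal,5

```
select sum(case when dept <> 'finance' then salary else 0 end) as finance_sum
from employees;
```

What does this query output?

1050257

emp_id=800: ✓ → 74257
emp_id=801: ✓ → 88651
emp_id=802: ✓ → 51727
emp_id=803: ✓ → 152909
emp_id=804: ✗
emp_id=805: ✓ → 56605
emp_id=806: ✓ → 76717
emp_id=807: ✓ → 102631
emp_id=808: ✓ → 42765
emp_id=809: ✗
emp_id=810: ✓ → 83484
emp_id=811: ✓ → 101661
emp_id=812: ✓ → 113064
emp_id=813: ✓ → 105786
finance_sum = 74257 + 88651 + 51727 + 152909 + 56605 + 76717 + 102631 + 42765 + 83484 + 101661 + 113064 + 105786 = 1050257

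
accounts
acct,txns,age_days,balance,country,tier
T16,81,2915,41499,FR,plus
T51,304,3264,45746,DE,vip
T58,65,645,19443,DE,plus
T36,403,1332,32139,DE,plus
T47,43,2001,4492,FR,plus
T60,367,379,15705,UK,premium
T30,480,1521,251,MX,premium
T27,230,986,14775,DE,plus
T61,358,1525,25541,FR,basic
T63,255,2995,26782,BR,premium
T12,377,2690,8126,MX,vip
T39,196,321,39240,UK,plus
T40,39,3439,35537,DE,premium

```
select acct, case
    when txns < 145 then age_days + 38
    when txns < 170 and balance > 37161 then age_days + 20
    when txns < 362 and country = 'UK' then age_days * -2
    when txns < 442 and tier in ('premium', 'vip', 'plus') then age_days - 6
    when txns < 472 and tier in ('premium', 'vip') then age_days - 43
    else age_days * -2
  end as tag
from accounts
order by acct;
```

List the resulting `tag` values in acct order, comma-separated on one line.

acct=T12: txns < 442 and tier in ('premium', 'vip', 'plus') → 2684
acct=T16: txns < 145 → 2953
acct=T27: txns < 442 and tier in ('premium', 'vip', 'plus') → 980
acct=T30: ELSE → -3042
acct=T36: txns < 442 and tier in ('premium', 'vip', 'plus') → 1326
acct=T39: txns < 362 and country = 'UK' → -642
acct=T40: txns < 145 → 3477
acct=T47: txns < 145 → 2039
acct=T51: txns < 442 and tier in ('premium', 'vip', 'plus') → 3258
acct=T58: txns < 145 → 683
acct=T60: txns < 442 and tier in ('premium', 'vip', 'plus') → 373
acct=T61: ELSE → -3050
acct=T63: txns < 442 and tier in ('premium', 'vip', 'plus') → 2989

2684, 2953, 980, -3042, 1326, -642, 3477, 2039, 3258, 683, 373, -3050, 2989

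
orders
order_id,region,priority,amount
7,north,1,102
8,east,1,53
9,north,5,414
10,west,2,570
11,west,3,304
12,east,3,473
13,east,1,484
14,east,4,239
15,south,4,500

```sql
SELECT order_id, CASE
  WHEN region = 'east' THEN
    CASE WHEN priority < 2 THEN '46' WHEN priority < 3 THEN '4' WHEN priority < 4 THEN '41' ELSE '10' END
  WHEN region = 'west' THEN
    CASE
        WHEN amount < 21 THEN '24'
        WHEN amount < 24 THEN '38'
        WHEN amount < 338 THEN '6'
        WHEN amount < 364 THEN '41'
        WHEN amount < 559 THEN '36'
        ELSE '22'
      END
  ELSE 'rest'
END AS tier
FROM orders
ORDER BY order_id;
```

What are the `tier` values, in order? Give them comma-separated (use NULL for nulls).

rest, 46, rest, 22, 6, 41, 46, 10, rest

order_id=7: region='north' → outer ELSE → rest
order_id=8: region='east' → inner[priority < 2] → 46
order_id=9: region='north' → outer ELSE → rest
order_id=10: region='west' → inner[ELSE] → 22
order_id=11: region='west' → inner[amount < 338] → 6
order_id=12: region='east' → inner[priority < 4] → 41
order_id=13: region='east' → inner[priority < 2] → 46
order_id=14: region='east' → inner[ELSE] → 10
order_id=15: region='south' → outer ELSE → rest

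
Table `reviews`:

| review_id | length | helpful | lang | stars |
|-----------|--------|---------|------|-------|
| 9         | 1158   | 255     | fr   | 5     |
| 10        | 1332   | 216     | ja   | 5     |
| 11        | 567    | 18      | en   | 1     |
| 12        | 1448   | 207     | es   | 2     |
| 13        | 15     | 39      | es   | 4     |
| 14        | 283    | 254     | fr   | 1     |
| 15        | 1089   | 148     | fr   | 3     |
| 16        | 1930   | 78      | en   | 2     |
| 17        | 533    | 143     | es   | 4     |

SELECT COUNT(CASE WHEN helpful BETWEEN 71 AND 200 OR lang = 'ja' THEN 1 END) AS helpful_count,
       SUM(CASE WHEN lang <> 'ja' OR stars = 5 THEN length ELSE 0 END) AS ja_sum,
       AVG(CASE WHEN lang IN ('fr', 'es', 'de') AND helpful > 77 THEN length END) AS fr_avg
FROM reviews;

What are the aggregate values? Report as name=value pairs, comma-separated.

helpful_count=4, ja_sum=8355, fr_avg=902.2

[helpful_count: helpful BETWEEN 71 AND 200 OR lang = 'ja']
review_id=9: ✗
review_id=10: ✓ → 1
review_id=11: ✗
review_id=12: ✗
review_id=13: ✗
review_id=14: ✗
review_id=15: ✓ → 1
review_id=16: ✓ → 1
review_id=17: ✓ → 1
helpful_count = COUNT(1, 1, 1, 1) = 4
—
[ja_sum: lang <> 'ja' OR stars = 5]
review_id=9: ✓ → 1158
review_id=10: ✓ → 1332
review_id=11: ✓ → 567
review_id=12: ✓ → 1448
review_id=13: ✓ → 15
review_id=14: ✓ → 283
review_id=15: ✓ → 1089
review_id=16: ✓ → 1930
review_id=17: ✓ → 533
ja_sum = 1158 + 1332 + 567 + 1448 + 15 + 283 + 1089 + 1930 + 533 = 8355
—
[fr_avg: lang IN ('fr', 'es', 'de') AND helpful > 77]
review_id=9: ✓ → 1158
review_id=10: ✗
review_id=11: ✗
review_id=12: ✓ → 1448
review_id=13: ✗
review_id=14: ✓ → 283
review_id=15: ✓ → 1089
review_id=16: ✗
review_id=17: ✓ → 533
fr_avg = (1158 + 1448 + 283 + 1089 + 533) / 5 = 902.2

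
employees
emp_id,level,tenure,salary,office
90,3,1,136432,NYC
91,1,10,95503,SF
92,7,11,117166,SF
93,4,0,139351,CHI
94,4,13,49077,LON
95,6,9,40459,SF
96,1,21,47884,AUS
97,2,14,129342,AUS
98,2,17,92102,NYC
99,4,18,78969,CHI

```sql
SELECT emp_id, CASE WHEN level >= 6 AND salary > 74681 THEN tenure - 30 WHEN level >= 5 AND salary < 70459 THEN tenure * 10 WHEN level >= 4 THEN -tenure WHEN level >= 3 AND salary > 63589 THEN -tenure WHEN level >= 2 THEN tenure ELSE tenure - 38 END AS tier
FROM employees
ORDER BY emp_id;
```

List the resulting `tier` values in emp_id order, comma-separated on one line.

-1, -28, -19, 0, -13, 90, -17, 14, 17, -18

emp_id=90: level >= 3 AND salary > 63589 → -1
emp_id=91: ELSE → -28
emp_id=92: level >= 6 AND salary > 74681 → -19
emp_id=93: level >= 4 → 0
emp_id=94: level >= 4 → -13
emp_id=95: level >= 5 AND salary < 70459 → 90
emp_id=96: ELSE → -17
emp_id=97: level >= 2 → 14
emp_id=98: level >= 2 → 17
emp_id=99: level >= 4 → -18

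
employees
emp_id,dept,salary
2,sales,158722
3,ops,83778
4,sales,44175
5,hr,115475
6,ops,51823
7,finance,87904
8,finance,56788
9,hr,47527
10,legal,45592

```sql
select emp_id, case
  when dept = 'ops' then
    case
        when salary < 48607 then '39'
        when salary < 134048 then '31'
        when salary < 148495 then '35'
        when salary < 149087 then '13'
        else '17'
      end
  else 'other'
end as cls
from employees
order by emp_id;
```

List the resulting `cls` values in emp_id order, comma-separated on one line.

emp_id=2: dept='sales' → outer ELSE → other
emp_id=3: dept='ops' → inner[salary < 134048] → 31
emp_id=4: dept='sales' → outer ELSE → other
emp_id=5: dept='hr' → outer ELSE → other
emp_id=6: dept='ops' → inner[salary < 134048] → 31
emp_id=7: dept='finance' → outer ELSE → other
emp_id=8: dept='finance' → outer ELSE → other
emp_id=9: dept='hr' → outer ELSE → other
emp_id=10: dept='legal' → outer ELSE → other

other, 31, other, other, 31, other, other, other, other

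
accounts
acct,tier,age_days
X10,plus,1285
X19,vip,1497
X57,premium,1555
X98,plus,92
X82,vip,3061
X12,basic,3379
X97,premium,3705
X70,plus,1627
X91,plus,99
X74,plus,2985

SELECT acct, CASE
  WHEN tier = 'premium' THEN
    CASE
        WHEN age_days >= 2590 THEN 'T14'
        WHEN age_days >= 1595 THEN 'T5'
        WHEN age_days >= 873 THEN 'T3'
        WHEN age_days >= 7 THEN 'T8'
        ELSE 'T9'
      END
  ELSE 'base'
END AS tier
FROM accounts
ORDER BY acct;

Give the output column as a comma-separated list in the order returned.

acct=X10: tier='plus' → outer ELSE → base
acct=X12: tier='basic' → outer ELSE → base
acct=X19: tier='vip' → outer ELSE → base
acct=X57: tier='premium' → inner[age_days >= 873] → T3
acct=X70: tier='plus' → outer ELSE → base
acct=X74: tier='plus' → outer ELSE → base
acct=X82: tier='vip' → outer ELSE → base
acct=X91: tier='plus' → outer ELSE → base
acct=X97: tier='premium' → inner[age_days >= 2590] → T14
acct=X98: tier='plus' → outer ELSE → base

base, base, base, T3, base, base, base, base, T14, base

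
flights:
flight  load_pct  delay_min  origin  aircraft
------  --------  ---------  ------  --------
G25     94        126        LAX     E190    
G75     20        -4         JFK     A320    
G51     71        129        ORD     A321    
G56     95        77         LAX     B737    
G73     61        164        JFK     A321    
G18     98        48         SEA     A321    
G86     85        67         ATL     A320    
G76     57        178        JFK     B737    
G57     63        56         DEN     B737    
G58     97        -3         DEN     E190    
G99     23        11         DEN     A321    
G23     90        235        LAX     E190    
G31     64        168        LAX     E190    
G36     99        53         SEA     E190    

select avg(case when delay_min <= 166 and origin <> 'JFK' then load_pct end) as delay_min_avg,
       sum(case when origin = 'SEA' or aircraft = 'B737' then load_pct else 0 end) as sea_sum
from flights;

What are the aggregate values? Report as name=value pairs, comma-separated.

delay_min_avg=80.5555555556, sea_sum=412

[delay_min_avg: delay_min <= 166 and origin <> 'JFK']
flight=G25: ✓ → 94
flight=G75: ✗
flight=G51: ✓ → 71
flight=G56: ✓ → 95
flight=G73: ✗
flight=G18: ✓ → 98
flight=G86: ✓ → 85
flight=G76: ✗
flight=G57: ✓ → 63
flight=G58: ✓ → 97
flight=G99: ✓ → 23
flight=G23: ✗
flight=G31: ✗
flight=G36: ✓ → 99
delay_min_avg = (94 + 71 + 95 + 98 + 85 + 63 + 97 + 23 + 99) / 9 = 80.5555555556
—
[sea_sum: origin = 'SEA' or aircraft = 'B737']
flight=G25: ✗
flight=G75: ✗
flight=G51: ✗
flight=G56: ✓ → 95
flight=G73: ✗
flight=G18: ✓ → 98
flight=G86: ✗
flight=G76: ✓ → 57
flight=G57: ✓ → 63
flight=G58: ✗
flight=G99: ✗
flight=G23: ✗
flight=G31: ✗
flight=G36: ✓ → 99
sea_sum = 95 + 98 + 57 + 63 + 99 = 412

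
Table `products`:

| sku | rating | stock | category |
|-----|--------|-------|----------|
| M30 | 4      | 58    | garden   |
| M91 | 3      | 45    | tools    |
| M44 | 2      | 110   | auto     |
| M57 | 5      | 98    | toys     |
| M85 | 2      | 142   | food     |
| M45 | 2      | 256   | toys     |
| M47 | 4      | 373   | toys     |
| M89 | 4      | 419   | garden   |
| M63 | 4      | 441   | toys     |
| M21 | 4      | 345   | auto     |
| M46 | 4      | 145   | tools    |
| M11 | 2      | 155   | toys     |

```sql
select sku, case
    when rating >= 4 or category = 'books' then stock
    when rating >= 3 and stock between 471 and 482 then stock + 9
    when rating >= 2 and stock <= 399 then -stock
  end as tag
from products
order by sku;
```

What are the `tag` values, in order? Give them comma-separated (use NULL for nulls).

-155, 345, 58, -110, -256, 145, 373, 98, 441, -142, 419, -45

sku=M11: rating >= 2 and stock <= 399 → -155
sku=M21: rating >= 4 or category = 'books' → 345
sku=M30: rating >= 4 or category = 'books' → 58
sku=M44: rating >= 2 and stock <= 399 → -110
sku=M45: rating >= 2 and stock <= 399 → -256
sku=M46: rating >= 4 or category = 'books' → 145
sku=M47: rating >= 4 or category = 'books' → 373
sku=M57: rating >= 4 or category = 'books' → 98
sku=M63: rating >= 4 or category = 'books' → 441
sku=M85: rating >= 2 and stock <= 399 → -142
sku=M89: rating >= 4 or category = 'books' → 419
sku=M91: rating >= 2 and stock <= 399 → -45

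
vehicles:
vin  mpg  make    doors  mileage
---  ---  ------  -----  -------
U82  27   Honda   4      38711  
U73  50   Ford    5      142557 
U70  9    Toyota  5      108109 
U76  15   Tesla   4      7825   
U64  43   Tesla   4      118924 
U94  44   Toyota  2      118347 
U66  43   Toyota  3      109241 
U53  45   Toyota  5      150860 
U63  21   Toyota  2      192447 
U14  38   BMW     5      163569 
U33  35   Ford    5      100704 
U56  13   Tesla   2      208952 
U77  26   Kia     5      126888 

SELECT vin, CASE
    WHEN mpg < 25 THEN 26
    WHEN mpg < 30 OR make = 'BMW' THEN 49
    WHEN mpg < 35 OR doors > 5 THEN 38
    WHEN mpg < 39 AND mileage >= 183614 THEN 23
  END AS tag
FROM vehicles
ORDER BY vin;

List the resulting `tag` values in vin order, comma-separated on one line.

vin=U14: mpg < 30 OR make = 'BMW' → 49
vin=U33: (no match → NULL) → NULL
vin=U53: (no match → NULL) → NULL
vin=U56: mpg < 25 → 26
vin=U63: mpg < 25 → 26
vin=U64: (no match → NULL) → NULL
vin=U66: (no match → NULL) → NULL
vin=U70: mpg < 25 → 26
vin=U73: (no match → NULL) → NULL
vin=U76: mpg < 25 → 26
vin=U77: mpg < 30 OR make = 'BMW' → 49
vin=U82: mpg < 30 OR make = 'BMW' → 49
vin=U94: (no match → NULL) → NULL

49, NULL, NULL, 26, 26, NULL, NULL, 26, NULL, 26, 49, 49, NULL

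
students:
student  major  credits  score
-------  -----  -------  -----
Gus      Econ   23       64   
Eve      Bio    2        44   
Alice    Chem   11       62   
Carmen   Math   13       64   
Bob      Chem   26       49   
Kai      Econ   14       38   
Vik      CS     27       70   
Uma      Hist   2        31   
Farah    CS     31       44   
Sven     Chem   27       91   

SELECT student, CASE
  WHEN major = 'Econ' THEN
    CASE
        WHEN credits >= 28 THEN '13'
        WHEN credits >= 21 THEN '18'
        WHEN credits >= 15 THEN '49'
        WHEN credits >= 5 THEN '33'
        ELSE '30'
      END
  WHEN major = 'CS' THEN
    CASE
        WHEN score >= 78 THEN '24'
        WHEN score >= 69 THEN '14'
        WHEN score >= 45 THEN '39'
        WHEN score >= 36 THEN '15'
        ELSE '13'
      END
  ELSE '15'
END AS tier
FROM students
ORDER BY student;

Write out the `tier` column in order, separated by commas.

student=Alice: major='Chem' → outer ELSE → 15
student=Bob: major='Chem' → outer ELSE → 15
student=Carmen: major='Math' → outer ELSE → 15
student=Eve: major='Bio' → outer ELSE → 15
student=Farah: major='CS' → inner[score >= 36] → 15
student=Gus: major='Econ' → inner[credits >= 21] → 18
student=Kai: major='Econ' → inner[credits >= 5] → 33
student=Sven: major='Chem' → outer ELSE → 15
student=Uma: major='Hist' → outer ELSE → 15
student=Vik: major='CS' → inner[score >= 69] → 14

15, 15, 15, 15, 15, 18, 33, 15, 15, 14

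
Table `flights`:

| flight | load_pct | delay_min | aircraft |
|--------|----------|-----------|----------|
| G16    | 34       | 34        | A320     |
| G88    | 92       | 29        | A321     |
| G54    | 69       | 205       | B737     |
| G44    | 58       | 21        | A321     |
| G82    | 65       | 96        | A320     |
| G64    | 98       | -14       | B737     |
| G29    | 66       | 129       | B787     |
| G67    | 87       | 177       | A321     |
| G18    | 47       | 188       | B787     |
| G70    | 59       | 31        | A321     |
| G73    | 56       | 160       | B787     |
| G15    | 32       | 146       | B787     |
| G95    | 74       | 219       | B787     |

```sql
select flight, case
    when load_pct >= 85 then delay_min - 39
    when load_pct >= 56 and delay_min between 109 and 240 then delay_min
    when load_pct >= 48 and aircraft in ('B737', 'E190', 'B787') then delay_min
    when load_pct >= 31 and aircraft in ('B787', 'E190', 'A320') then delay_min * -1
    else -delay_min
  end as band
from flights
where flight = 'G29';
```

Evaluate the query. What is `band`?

flight = G29: load_pct=66, delay_min=129, aircraft=B787.
load_pct >= 85 → false
load_pct >= 56 and delay_min between 109 and 240 → true → 129

129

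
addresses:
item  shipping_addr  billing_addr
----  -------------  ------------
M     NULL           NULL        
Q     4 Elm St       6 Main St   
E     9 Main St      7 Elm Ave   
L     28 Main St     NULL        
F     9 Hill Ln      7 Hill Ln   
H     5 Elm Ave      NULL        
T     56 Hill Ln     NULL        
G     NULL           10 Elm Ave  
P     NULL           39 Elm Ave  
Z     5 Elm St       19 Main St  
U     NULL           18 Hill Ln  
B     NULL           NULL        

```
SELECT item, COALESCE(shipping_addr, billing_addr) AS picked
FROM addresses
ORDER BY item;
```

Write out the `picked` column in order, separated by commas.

item=B: shipping_addr=NULL, billing_addr=NULL (all NULL) → NULL
item=E: shipping_addr=9 Main St → 9 Main St
item=F: shipping_addr=9 Hill Ln → 9 Hill Ln
item=G: shipping_addr=NULL, billing_addr=10 Elm Ave → 10 Elm Ave
item=H: shipping_addr=5 Elm Ave → 5 Elm Ave
item=L: shipping_addr=28 Main St → 28 Main St
item=M: shipping_addr=NULL, billing_addr=NULL (all NULL) → NULL
item=P: shipping_addr=NULL, billing_addr=39 Elm Ave → 39 Elm Ave
item=Q: shipping_addr=4 Elm St → 4 Elm St
item=T: shipping_addr=56 Hill Ln → 56 Hill Ln
item=U: shipping_addr=NULL, billing_addr=18 Hill Ln → 18 Hill Ln
item=Z: shipping_addr=5 Elm St → 5 Elm St

NULL, 9 Main St, 9 Hill Ln, 10 Elm Ave, 5 Elm Ave, 28 Main St, NULL, 39 Elm Ave, 4 Elm St, 56 Hill Ln, 18 Hill Ln, 5 Elm St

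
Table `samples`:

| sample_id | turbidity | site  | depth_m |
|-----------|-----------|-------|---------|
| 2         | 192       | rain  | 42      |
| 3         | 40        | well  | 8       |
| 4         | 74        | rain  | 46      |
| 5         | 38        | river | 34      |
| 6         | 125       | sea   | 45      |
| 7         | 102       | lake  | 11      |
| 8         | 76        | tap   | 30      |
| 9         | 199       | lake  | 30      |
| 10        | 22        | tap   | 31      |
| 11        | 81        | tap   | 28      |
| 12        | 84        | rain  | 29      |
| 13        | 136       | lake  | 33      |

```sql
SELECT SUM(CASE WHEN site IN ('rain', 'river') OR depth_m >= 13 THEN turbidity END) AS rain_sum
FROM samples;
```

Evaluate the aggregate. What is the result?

sample_id=2: ✓ → 192
sample_id=3: ✗
sample_id=4: ✓ → 74
sample_id=5: ✓ → 38
sample_id=6: ✓ → 125
sample_id=7: ✗
sample_id=8: ✓ → 76
sample_id=9: ✓ → 199
sample_id=10: ✓ → 22
sample_id=11: ✓ → 81
sample_id=12: ✓ → 84
sample_id=13: ✓ → 136
rain_sum = 192 + 74 + 38 + 125 + 76 + 199 + 22 + 81 + 84 + 136 = 1027

1027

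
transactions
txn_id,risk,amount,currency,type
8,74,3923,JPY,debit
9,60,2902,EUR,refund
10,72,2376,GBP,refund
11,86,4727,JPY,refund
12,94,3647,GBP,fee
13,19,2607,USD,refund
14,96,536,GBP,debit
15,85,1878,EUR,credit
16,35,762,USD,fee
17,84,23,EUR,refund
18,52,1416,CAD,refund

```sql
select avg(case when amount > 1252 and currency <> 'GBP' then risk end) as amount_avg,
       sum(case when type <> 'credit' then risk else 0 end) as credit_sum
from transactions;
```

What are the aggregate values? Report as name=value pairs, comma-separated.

amount_avg=62.6666666667, credit_sum=672

[amount_avg: amount > 1252 and currency <> 'GBP']
txn_id=8: ✓ → 74
txn_id=9: ✓ → 60
txn_id=10: ✗
txn_id=11: ✓ → 86
txn_id=12: ✗
txn_id=13: ✓ → 19
txn_id=14: ✗
txn_id=15: ✓ → 85
txn_id=16: ✗
txn_id=17: ✗
txn_id=18: ✓ → 52
amount_avg = (74 + 60 + 86 + 19 + 85 + 52) / 6 = 62.6666666667
—
[credit_sum: type <> 'credit']
txn_id=8: ✓ → 74
txn_id=9: ✓ → 60
txn_id=10: ✓ → 72
txn_id=11: ✓ → 86
txn_id=12: ✓ → 94
txn_id=13: ✓ → 19
txn_id=14: ✓ → 96
txn_id=15: ✗
txn_id=16: ✓ → 35
txn_id=17: ✓ → 84
txn_id=18: ✓ → 52
credit_sum = 74 + 60 + 72 + 86 + 94 + 19 + 96 + 35 + 84 + 52 = 672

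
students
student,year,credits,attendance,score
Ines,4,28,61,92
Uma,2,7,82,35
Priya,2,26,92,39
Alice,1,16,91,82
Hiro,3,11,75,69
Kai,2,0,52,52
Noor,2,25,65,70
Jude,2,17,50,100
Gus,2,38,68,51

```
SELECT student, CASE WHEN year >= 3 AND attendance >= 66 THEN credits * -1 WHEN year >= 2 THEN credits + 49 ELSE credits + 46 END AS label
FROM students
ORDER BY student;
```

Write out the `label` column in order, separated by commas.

student=Alice: ELSE → 62
student=Gus: year >= 2 → 87
student=Hiro: year >= 3 AND attendance >= 66 → -11
student=Ines: year >= 2 → 77
student=Jude: year >= 2 → 66
student=Kai: year >= 2 → 49
student=Noor: year >= 2 → 74
student=Priya: year >= 2 → 75
student=Uma: year >= 2 → 56

62, 87, -11, 77, 66, 49, 74, 75, 56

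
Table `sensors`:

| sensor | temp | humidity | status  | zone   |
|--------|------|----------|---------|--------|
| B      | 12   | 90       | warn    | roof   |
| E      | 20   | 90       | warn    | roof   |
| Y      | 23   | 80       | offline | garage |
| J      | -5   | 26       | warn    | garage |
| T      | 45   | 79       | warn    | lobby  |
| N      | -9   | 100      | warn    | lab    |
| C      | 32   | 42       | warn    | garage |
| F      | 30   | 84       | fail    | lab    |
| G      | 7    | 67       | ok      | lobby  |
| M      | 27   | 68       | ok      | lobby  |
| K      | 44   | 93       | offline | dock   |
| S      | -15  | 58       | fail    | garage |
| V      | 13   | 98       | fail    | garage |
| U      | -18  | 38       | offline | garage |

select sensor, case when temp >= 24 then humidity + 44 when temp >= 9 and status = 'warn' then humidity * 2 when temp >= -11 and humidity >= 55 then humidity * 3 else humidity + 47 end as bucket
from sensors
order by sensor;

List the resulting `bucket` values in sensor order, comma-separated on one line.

sensor=B: temp >= 9 and status = 'warn' → 180
sensor=C: temp >= 24 → 86
sensor=E: temp >= 9 and status = 'warn' → 180
sensor=F: temp >= 24 → 128
sensor=G: temp >= -11 and humidity >= 55 → 201
sensor=J: ELSE → 73
sensor=K: temp >= 24 → 137
sensor=M: temp >= 24 → 112
sensor=N: temp >= -11 and humidity >= 55 → 300
sensor=S: ELSE → 105
sensor=T: temp >= 24 → 123
sensor=U: ELSE → 85
sensor=V: temp >= -11 and humidity >= 55 → 294
sensor=Y: temp >= -11 and humidity >= 55 → 240

180, 86, 180, 128, 201, 73, 137, 112, 300, 105, 123, 85, 294, 240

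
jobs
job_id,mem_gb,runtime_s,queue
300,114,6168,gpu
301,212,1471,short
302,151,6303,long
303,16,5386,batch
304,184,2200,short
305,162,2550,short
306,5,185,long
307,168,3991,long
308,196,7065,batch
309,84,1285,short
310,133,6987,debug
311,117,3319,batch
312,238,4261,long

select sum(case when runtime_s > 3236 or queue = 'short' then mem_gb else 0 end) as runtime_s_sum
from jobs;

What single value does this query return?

1775

job_id=300: ✓ → 114
job_id=301: ✓ → 212
job_id=302: ✓ → 151
job_id=303: ✓ → 16
job_id=304: ✓ → 184
job_id=305: ✓ → 162
job_id=306: ✗
job_id=307: ✓ → 168
job_id=308: ✓ → 196
job_id=309: ✓ → 84
job_id=310: ✓ → 133
job_id=311: ✓ → 117
job_id=312: ✓ → 238
runtime_s_sum = 114 + 212 + 151 + 16 + 184 + 162 + 168 + 196 + 84 + 133 + 117 + 238 = 1775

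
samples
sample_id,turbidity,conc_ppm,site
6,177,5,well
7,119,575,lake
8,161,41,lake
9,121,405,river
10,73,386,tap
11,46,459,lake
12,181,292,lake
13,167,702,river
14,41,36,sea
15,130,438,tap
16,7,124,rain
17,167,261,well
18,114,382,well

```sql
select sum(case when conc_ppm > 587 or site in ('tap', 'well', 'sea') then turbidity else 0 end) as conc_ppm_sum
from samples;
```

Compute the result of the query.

869

sample_id=6: ✓ → 177
sample_id=7: ✗
sample_id=8: ✗
sample_id=9: ✗
sample_id=10: ✓ → 73
sample_id=11: ✗
sample_id=12: ✗
sample_id=13: ✓ → 167
sample_id=14: ✓ → 41
sample_id=15: ✓ → 130
sample_id=16: ✗
sample_id=17: ✓ → 167
sample_id=18: ✓ → 114
conc_ppm_sum = 177 + 73 + 167 + 41 + 130 + 167 + 114 = 869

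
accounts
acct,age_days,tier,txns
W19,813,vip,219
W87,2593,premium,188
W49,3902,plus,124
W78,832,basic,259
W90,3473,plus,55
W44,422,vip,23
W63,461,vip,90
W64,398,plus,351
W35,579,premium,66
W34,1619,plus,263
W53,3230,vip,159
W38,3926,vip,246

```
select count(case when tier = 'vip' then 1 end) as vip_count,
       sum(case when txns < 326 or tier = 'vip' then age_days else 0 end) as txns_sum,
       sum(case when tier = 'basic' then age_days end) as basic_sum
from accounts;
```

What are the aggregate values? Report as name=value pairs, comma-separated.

[vip_count: tier = 'vip']
acct=W19: ✓ → 1
acct=W87: ✗
acct=W49: ✗
acct=W78: ✗
acct=W90: ✗
acct=W44: ✓ → 1
acct=W63: ✓ → 1
acct=W64: ✗
acct=W35: ✗
acct=W34: ✗
acct=W53: ✓ → 1
acct=W38: ✓ → 1
vip_count = COUNT(1, 1, 1, 1, 1) = 5
—
[txns_sum: txns < 326 or tier = 'vip']
acct=W19: ✓ → 813
acct=W87: ✓ → 2593
acct=W49: ✓ → 3902
acct=W78: ✓ → 832
acct=W90: ✓ → 3473
acct=W44: ✓ → 422
acct=W63: ✓ → 461
acct=W64: ✗
acct=W35: ✓ → 579
acct=W34: ✓ → 1619
acct=W53: ✓ → 3230
acct=W38: ✓ → 3926
txns_sum = 813 + 2593 + 3902 + 832 + 3473 + 422 + 461 + 579 + 1619 + 3230 + 3926 = 21850
—
[basic_sum: tier = 'basic']
acct=W19: ✗
acct=W87: ✗
acct=W49: ✗
acct=W78: ✓ → 832
acct=W90: ✗
acct=W44: ✗
acct=W63: ✗
acct=W64: ✗
acct=W35: ✗
acct=W34: ✗
acct=W53: ✗
acct=W38: ✗
basic_sum = 832

vip_count=5, txns_sum=21850, basic_sum=832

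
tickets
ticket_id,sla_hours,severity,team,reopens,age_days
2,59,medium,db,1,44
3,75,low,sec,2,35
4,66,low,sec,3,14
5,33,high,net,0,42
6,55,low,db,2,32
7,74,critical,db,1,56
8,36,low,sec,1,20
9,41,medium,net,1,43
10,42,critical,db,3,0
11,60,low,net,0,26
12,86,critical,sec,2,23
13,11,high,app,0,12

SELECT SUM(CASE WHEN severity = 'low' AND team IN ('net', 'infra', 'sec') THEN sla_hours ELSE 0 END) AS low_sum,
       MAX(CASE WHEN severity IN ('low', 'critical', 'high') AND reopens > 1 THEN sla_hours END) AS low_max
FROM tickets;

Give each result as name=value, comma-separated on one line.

[low_sum: severity = 'low' AND team IN ('net', 'infra', 'sec')]
ticket_id=2: ✗
ticket_id=3: ✓ → 75
ticket_id=4: ✓ → 66
ticket_id=5: ✗
ticket_id=6: ✗
ticket_id=7: ✗
ticket_id=8: ✓ → 36
ticket_id=9: ✗
ticket_id=10: ✗
ticket_id=11: ✓ → 60
ticket_id=12: ✗
ticket_id=13: ✗
low_sum = 75 + 66 + 36 + 60 = 237
—
[low_max: severity IN ('low', 'critical', 'high') AND reopens > 1]
ticket_id=2: ✗
ticket_id=3: ✓ → 75
ticket_id=4: ✓ → 66
ticket_id=5: ✗
ticket_id=6: ✓ → 55
ticket_id=7: ✗
ticket_id=8: ✗
ticket_id=9: ✗
ticket_id=10: ✓ → 42
ticket_id=11: ✗
ticket_id=12: ✓ → 86
ticket_id=13: ✗
low_max = MAX(75, 66, 55, 42, 86) = 86

low_sum=237, low_max=86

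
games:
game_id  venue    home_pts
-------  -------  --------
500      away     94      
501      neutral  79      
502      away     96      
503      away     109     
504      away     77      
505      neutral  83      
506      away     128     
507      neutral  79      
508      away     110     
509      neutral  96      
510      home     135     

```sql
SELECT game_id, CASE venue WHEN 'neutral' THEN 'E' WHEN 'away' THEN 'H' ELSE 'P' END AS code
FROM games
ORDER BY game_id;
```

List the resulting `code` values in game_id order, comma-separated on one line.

H, E, H, H, H, E, H, E, H, E, P

game_id=500: venue='away' → H
game_id=501: venue='neutral' → E
game_id=502: venue='away' → H
game_id=503: venue='away' → H
game_id=504: venue='away' → H
game_id=505: venue='neutral' → E
game_id=506: venue='away' → H
game_id=507: venue='neutral' → E
game_id=508: venue='away' → H
game_id=509: venue='neutral' → E
game_id=510: ELSE → P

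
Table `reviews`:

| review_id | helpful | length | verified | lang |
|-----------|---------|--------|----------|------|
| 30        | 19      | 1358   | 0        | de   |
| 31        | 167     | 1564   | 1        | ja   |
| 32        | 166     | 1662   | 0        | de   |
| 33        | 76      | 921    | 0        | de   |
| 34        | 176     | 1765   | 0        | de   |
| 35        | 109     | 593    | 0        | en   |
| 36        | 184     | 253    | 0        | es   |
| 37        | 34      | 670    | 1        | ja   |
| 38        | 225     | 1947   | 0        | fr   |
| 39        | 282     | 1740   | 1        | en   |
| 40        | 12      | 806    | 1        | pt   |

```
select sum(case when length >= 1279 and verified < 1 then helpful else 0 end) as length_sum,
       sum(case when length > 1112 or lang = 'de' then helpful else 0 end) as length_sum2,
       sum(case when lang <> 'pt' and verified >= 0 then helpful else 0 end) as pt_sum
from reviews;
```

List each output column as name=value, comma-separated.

[length_sum: length >= 1279 and verified < 1]
review_id=30: ✓ → 19
review_id=31: ✗
review_id=32: ✓ → 166
review_id=33: ✗
review_id=34: ✓ → 176
review_id=35: ✗
review_id=36: ✗
review_id=37: ✗
review_id=38: ✓ → 225
review_id=39: ✗
review_id=40: ✗
length_sum = 19 + 166 + 176 + 225 = 586
—
[length_sum2: length > 1112 or lang = 'de']
review_id=30: ✓ → 19
review_id=31: ✓ → 167
review_id=32: ✓ → 166
review_id=33: ✓ → 76
review_id=34: ✓ → 176
review_id=35: ✗
review_id=36: ✗
review_id=37: ✗
review_id=38: ✓ → 225
review_id=39: ✓ → 282
review_id=40: ✗
length_sum2 = 19 + 167 + 166 + 76 + 176 + 225 + 282 = 1111
—
[pt_sum: lang <> 'pt' and verified >= 0]
review_id=30: ✓ → 19
review_id=31: ✓ → 167
review_id=32: ✓ → 166
review_id=33: ✓ → 76
review_id=34: ✓ → 176
review_id=35: ✓ → 109
review_id=36: ✓ → 184
review_id=37: ✓ → 34
review_id=38: ✓ → 225
review_id=39: ✓ → 282
review_id=40: ✗
pt_sum = 19 + 167 + 166 + 76 + 176 + 109 + 184 + 34 + 225 + 282 = 1438

length_sum=586, length_sum2=1111, pt_sum=1438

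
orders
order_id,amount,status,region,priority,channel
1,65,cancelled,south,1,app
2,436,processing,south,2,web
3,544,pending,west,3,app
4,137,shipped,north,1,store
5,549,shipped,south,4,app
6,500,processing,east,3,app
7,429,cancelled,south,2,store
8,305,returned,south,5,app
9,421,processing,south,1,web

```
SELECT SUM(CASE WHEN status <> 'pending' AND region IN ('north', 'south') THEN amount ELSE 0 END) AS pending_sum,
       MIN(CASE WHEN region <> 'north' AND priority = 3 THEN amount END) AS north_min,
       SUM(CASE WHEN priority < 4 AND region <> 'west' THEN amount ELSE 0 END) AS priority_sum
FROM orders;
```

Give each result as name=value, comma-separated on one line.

[pending_sum: status <> 'pending' AND region IN ('north', 'south')]
order_id=1: ✓ → 65
order_id=2: ✓ → 436
order_id=3: ✗
order_id=4: ✓ → 137
order_id=5: ✓ → 549
order_id=6: ✗
order_id=7: ✓ → 429
order_id=8: ✓ → 305
order_id=9: ✓ → 421
pending_sum = 65 + 436 + 137 + 549 + 429 + 305 + 421 = 2342
—
[north_min: region <> 'north' AND priority = 3]
order_id=1: ✗
order_id=2: ✗
order_id=3: ✓ → 544
order_id=4: ✗
order_id=5: ✗
order_id=6: ✓ → 500
order_id=7: ✗
order_id=8: ✗
order_id=9: ✗
north_min = MIN(544, 500) = 500
—
[priority_sum: priority < 4 AND region <> 'west']
order_id=1: ✓ → 65
order_id=2: ✓ → 436
order_id=3: ✗
order_id=4: ✓ → 137
order_id=5: ✗
order_id=6: ✓ → 500
order_id=7: ✓ → 429
order_id=8: ✗
order_id=9: ✓ → 421
priority_sum = 65 + 436 + 137 + 500 + 429 + 421 = 1988

pending_sum=2342, north_min=500, priority_sum=1988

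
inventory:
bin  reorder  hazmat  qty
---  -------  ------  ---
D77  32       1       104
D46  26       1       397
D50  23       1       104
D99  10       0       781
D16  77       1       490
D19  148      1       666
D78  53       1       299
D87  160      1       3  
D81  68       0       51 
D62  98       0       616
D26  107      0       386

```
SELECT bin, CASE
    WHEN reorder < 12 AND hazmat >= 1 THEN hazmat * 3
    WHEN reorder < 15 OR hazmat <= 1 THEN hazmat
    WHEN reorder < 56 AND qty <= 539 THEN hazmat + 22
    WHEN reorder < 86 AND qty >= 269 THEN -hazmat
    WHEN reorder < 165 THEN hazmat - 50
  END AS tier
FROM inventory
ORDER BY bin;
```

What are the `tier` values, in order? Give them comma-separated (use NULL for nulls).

bin=D16: reorder < 15 OR hazmat <= 1 → 1
bin=D19: reorder < 15 OR hazmat <= 1 → 1
bin=D26: reorder < 15 OR hazmat <= 1 → 0
bin=D46: reorder < 15 OR hazmat <= 1 → 1
bin=D50: reorder < 15 OR hazmat <= 1 → 1
bin=D62: reorder < 15 OR hazmat <= 1 → 0
bin=D77: reorder < 15 OR hazmat <= 1 → 1
bin=D78: reorder < 15 OR hazmat <= 1 → 1
bin=D81: reorder < 15 OR hazmat <= 1 → 0
bin=D87: reorder < 15 OR hazmat <= 1 → 1
bin=D99: reorder < 15 OR hazmat <= 1 → 0

1, 1, 0, 1, 1, 0, 1, 1, 0, 1, 0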